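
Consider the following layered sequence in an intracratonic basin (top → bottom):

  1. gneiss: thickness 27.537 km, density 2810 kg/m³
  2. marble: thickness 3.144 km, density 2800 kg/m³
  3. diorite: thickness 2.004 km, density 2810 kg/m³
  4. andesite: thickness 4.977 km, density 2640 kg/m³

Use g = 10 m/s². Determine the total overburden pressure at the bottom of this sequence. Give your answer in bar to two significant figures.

gneiss: 2810 kg/m³ × 10 m/s² × 27537 m = 7.738×10^8 Pa = 7738 bar
marble: 2800 kg/m³ × 10 m/s² × 3144 m = 8.803×10^7 Pa = 880.3 bar
diorite: 2810 kg/m³ × 10 m/s² × 2004 m = 5.631×10^7 Pa = 563.1 bar
andesite: 2640 kg/m³ × 10 m/s² × 4977 m = 1.314×10^8 Pa = 1314 bar
Total = 7738 + 880.3 + 563.1 + 1314 = 10495 bar

10000 bar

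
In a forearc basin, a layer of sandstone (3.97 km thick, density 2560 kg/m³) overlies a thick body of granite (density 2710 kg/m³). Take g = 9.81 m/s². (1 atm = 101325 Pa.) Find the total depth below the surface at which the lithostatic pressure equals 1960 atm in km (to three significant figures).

7.69 km

Pressure at base of upper layers: 2560×9.81×3970 = 9.970×10^7 Pa = 984.0 atm
Remaining pressure to be supplied by granite: 1.986×10^8 − 9.970×10^7 = 9.890×10^7 Pa
Additional depth in granite = 9.890×10^7 Pa / (2710 kg/m³ × 9.81 m/s²) = 3720.0 m
Total depth = 3970 m + 3720.0 m = 7690.0 m
= 7.6900 km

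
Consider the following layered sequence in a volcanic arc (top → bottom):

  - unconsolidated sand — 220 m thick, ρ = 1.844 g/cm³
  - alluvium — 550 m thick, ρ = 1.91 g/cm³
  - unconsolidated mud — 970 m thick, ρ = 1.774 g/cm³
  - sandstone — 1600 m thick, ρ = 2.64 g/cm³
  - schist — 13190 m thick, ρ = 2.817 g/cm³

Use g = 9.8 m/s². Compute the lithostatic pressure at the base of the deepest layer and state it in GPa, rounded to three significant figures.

unconsolidated sand: 1844 kg/m³ × 9.8 m/s² × 220 m = 3.976×10^6 Pa = 3.976×10^-3 GPa
alluvium: 1910 kg/m³ × 9.8 m/s² × 550 m = 1.029×10^7 Pa = 0.01029 GPa
unconsolidated mud: 1774 kg/m³ × 9.8 m/s² × 970 m = 1.686×10^7 Pa = 0.01686 GPa
sandstone: 2640 kg/m³ × 9.8 m/s² × 1600 m = 4.140×10^7 Pa = 0.04140 GPa
schist: 2817 kg/m³ × 9.8 m/s² × 13190 m = 3.641×10^8 Pa = 0.3641 GPa
Total = 3.976×10^-3 + 0.01029 + 0.01686 + 0.04140 + 0.3641 = 0.43666 GPa

0.437 GPa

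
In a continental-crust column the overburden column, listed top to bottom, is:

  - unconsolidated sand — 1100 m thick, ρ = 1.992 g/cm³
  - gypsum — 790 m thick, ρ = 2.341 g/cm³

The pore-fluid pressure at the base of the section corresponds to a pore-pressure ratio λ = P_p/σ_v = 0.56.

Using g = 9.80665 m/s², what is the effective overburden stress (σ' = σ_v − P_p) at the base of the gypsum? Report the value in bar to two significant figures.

170 bar

Overburden (lithostatic) stress σ_v:
unconsolidated sand: 1992 kg/m³ × 9.80665 m/s² × 1100 m = 2.149×10^7 Pa = 21.49 MPa
gypsum: 2341 kg/m³ × 9.80665 m/s² × 790 m = 1.814×10^7 Pa = 18.14 MPa
Total = 21.49 + 18.14 = 39.625 MPa
Pore pressure P_p = λ·σ_v = 0.56 × 39.62 MPa = 22.19 MPa
Effective stress σ' = σ_v − P_p = 39.62 − 22.19 = 17.435 MPa = 174.35 bar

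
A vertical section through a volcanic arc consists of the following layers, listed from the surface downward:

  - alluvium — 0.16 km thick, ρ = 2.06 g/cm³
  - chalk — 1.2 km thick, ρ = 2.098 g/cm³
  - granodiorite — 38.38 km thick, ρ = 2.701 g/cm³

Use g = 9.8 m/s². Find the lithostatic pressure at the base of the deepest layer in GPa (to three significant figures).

alluvium: 2060 kg/m³ × 9.8 m/s² × 160 m = 3.230×10^6 Pa = 3.230×10^-3 GPa
chalk: 2098 kg/m³ × 9.8 m/s² × 1200 m = 2.467×10^7 Pa = 0.02467 GPa
granodiorite: 2701 kg/m³ × 9.8 m/s² × 38380 m = 1.016×10^9 Pa = 1.016 GPa
Total = 3.230×10^-3 + 0.02467 + 1.016 = 1.0438 GPa

1.04 GPa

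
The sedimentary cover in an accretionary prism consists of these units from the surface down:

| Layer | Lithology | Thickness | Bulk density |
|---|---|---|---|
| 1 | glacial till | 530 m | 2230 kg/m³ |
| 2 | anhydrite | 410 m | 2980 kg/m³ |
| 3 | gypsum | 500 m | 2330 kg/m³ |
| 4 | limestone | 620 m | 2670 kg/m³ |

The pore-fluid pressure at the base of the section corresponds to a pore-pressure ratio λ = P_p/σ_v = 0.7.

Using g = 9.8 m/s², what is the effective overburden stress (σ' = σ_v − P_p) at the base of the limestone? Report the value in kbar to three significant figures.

0.154 kbar

Overburden (lithostatic) stress σ_v:
glacial till: 2230 kg/m³ × 9.8 m/s² × 530 m = 1.158×10^7 Pa = 11.58 MPa
anhydrite: 2980 kg/m³ × 9.8 m/s² × 410 m = 1.197×10^7 Pa = 11.97 MPa
gypsum: 2330 kg/m³ × 9.8 m/s² × 500 m = 1.142×10^7 Pa = 11.42 MPa
limestone: 2670 kg/m³ × 9.8 m/s² × 620 m = 1.622×10^7 Pa = 16.22 MPa
Total = 11.58 + 11.97 + 11.42 + 16.22 = 51.196 MPa
Pore pressure P_p = λ·σ_v = 0.7 × 51.20 MPa = 35.84 MPa
Effective stress σ' = σ_v − P_p = 51.20 − 35.84 = 15.359 MPa = 0.15359 kbar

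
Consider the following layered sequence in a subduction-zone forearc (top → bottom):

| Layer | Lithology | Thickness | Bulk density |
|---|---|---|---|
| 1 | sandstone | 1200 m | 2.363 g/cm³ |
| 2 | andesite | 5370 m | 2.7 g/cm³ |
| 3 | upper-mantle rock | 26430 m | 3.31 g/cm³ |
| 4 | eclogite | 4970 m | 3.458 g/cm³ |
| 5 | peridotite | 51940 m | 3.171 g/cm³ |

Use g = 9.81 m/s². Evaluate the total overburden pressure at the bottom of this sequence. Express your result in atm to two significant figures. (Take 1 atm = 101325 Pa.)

28000 atm

sandstone: 2363 kg/m³ × 9.81 m/s² × 1200 m = 2.782×10^7 Pa = 274.5 atm
andesite: 2700 kg/m³ × 9.81 m/s² × 5370 m = 1.422×10^8 Pa = 1404 atm
upper-mantle rock: 3310 kg/m³ × 9.81 m/s² × 26430 m = 8.582×10^8 Pa = 8470 atm
eclogite: 3458 kg/m³ × 9.81 m/s² × 4970 m = 1.686×10^8 Pa = 1664 atm
peridotite: 3171 kg/m³ × 9.81 m/s² × 51940 m = 1.616×10^9 Pa = 15946 atm
Total = 274.5 + 1404 + 8470 + 1664 + 15946 = 27758 atm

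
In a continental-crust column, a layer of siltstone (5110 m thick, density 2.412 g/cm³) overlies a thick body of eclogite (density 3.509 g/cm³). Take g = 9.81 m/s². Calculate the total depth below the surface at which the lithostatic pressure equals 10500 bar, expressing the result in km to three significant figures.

32.1 km

Pressure at base of upper layers: 2412×9.81×5110 = 1.209×10^8 Pa = 1209 bar
Remaining pressure to be supplied by eclogite: 1.050×10^9 − 1.209×10^8 = 9.291×10^8 Pa
Additional depth in eclogite = 9.291×10^8 Pa / (3509 kg/m³ × 9.81 m/s²) = 26990 m
Total depth = 5110 m + 26990 m = 32100 m
= 32.100 km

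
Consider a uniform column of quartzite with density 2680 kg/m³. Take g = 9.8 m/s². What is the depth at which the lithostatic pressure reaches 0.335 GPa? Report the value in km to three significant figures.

12.8 km

h = P/(ρg) = 0.335 GPa / (2680 kg/m³ × 9.8 m/s²) = 3.350×10^8 Pa / 26264 Pa/m = 12755 m
= 12.755 km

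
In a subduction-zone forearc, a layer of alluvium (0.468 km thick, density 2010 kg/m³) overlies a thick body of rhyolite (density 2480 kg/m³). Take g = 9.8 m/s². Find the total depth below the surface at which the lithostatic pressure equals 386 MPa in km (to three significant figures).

Pressure at base of upper layers: 2010×9.8×468 = 9.219×10^6 Pa = 9.219 MPa
Remaining pressure to be supplied by rhyolite: 3.860×10^8 − 9.219×10^6 = 3.768×10^8 Pa
Additional depth in rhyolite = 3.768×10^8 Pa / (2480 kg/m³ × 9.8 m/s²) = 15503 m
Total depth = 468 m + 15503 m = 15971 m
= 15.971 km

16.0 km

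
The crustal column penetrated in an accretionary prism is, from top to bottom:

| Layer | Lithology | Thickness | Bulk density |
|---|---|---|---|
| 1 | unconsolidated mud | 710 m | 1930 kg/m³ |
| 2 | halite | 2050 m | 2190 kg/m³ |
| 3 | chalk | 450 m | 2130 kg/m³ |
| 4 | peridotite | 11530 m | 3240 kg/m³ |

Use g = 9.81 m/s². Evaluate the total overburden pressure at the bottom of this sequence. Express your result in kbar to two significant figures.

unconsolidated mud: 1930 kg/m³ × 9.81 m/s² × 710 m = 1.344×10^7 Pa = 0.1344 kbar
halite: 2190 kg/m³ × 9.81 m/s² × 2050 m = 4.404×10^7 Pa = 0.4404 kbar
chalk: 2130 kg/m³ × 9.81 m/s² × 450 m = 9.403×10^6 Pa = 0.09403 kbar
peridotite: 3240 kg/m³ × 9.81 m/s² × 11530 m = 3.665×10^8 Pa = 3.665 kbar
Total = 0.1344 + 0.4404 + 0.09403 + 3.665 = 4.3336 kbar

4.3 kbar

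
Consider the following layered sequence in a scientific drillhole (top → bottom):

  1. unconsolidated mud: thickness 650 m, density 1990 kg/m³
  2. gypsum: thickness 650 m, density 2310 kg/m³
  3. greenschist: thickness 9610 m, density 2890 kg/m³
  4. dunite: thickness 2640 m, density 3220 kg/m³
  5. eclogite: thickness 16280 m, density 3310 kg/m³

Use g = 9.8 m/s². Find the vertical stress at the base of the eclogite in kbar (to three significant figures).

unconsolidated mud: 1990 kg/m³ × 9.8 m/s² × 650 m = 1.268×10^7 Pa = 0.1268 kbar
gypsum: 2310 kg/m³ × 9.8 m/s² × 650 m = 1.471×10^7 Pa = 0.1471 kbar
greenschist: 2890 kg/m³ × 9.8 m/s² × 9610 m = 2.722×10^8 Pa = 2.722 kbar
dunite: 3220 kg/m³ × 9.8 m/s² × 2640 m = 8.331×10^7 Pa = 0.8331 kbar
eclogite: 3310 kg/m³ × 9.8 m/s² × 16280 m = 5.281×10^8 Pa = 5.281 kbar
Total = 0.1268 + 0.1471 + 2.722 + 0.8331 + 5.281 = 9.1096 kbar

9.11 kbar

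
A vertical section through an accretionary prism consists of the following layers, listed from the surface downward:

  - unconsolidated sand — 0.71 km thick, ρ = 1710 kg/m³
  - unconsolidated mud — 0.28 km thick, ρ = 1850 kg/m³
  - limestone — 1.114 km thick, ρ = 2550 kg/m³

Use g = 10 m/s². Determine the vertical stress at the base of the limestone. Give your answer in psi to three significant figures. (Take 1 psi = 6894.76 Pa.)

unconsolidated sand: 1710 kg/m³ × 10 m/s² × 710 m = 1.214×10^7 Pa = 1761 psi
unconsolidated mud: 1850 kg/m³ × 10 m/s² × 280 m = 5.180×10^6 Pa = 751.3 psi
limestone: 2550 kg/m³ × 10 m/s² × 1114 m = 2.841×10^7 Pa = 4120 psi
Total = 1761 + 751.3 + 4120 = 6632.3 psi

6630 psi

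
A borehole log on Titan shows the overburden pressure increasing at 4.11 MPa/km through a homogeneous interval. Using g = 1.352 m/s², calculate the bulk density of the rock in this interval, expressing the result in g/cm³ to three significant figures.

3.04 g/cm³

ρ = (dP/dz)/g = 4.11 MPa/km / 1.352 m/s² = 4110.0 Pa/m / 1.352 m/s² = 3039.9 kg/m³
= 3.040 g/cm³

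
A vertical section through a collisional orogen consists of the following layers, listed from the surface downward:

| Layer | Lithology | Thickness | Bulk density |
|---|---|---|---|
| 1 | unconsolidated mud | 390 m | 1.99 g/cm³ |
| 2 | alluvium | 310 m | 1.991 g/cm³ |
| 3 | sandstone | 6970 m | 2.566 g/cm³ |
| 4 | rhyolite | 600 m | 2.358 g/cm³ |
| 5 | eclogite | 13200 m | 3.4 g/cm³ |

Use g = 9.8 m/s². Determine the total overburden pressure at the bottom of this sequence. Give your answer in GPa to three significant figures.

unconsolidated mud: 1990 kg/m³ × 9.8 m/s² × 390 m = 7.606×10^6 Pa = 7.606×10^-3 GPa
alluvium: 1991 kg/m³ × 9.8 m/s² × 310 m = 6.049×10^6 Pa = 6.049×10^-3 GPa
sandstone: 2566 kg/m³ × 9.8 m/s² × 6970 m = 1.753×10^8 Pa = 0.1753 GPa
rhyolite: 2358 kg/m³ × 9.8 m/s² × 600 m = 1.387×10^7 Pa = 0.01387 GPa
eclogite: 3400 kg/m³ × 9.8 m/s² × 13200 m = 4.398×10^8 Pa = 0.4398 GPa
Total = 7.606×10^-3 + 6.049×10^-3 + 0.1753 + 0.01387 + 0.4398 = 0.64262 GPa

0.643 GPa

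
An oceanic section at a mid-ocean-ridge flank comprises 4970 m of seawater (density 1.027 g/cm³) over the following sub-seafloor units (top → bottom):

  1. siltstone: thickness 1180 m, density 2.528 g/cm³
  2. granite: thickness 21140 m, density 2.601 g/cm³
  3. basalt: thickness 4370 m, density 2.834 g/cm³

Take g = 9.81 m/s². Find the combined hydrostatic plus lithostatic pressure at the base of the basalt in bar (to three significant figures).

7400 bar

seawater: 1027 kg/m³ × 9.81 m/s² × 4970 m = 5.007×10^7 Pa = 500.7 bar
siltstone: 2528 kg/m³ × 9.81 m/s² × 1180 m = 2.926×10^7 Pa = 292.6 bar
granite: 2601 kg/m³ × 9.81 m/s² × 21140 m = 5.394×10^8 Pa = 5394 bar
basalt: 2834 kg/m³ × 9.81 m/s² × 4370 m = 1.215×10^8 Pa = 1215 bar
Total = 500.7 + 292.6 + 5394 + 1215 = 7402.3 bar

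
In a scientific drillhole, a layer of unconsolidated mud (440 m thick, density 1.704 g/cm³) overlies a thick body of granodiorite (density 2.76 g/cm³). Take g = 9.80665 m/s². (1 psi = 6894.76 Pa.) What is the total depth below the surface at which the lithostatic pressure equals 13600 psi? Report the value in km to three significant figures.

Pressure at base of upper layers: 1704×9.80665×440 = 7.353×10^6 Pa = 1066 psi
Remaining pressure to be supplied by granodiorite: 9.377×10^7 − 7.353×10^6 = 8.642×10^7 Pa
Additional depth in granodiorite = 8.642×10^7 Pa / (2760 kg/m³ × 9.80665 m/s²) = 3192.7 m
Total depth = 440 m + 3192.7 m = 3632.7 m
= 3.6327 km

3.63 km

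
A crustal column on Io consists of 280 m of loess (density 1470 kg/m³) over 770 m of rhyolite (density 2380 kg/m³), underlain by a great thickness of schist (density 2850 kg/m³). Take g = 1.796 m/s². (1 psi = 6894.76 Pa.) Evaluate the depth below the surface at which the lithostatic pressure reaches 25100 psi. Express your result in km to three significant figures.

Pressure at base of upper layers: 1470×1.796×280 + 2380×1.796×770 = 4.031×10^6 Pa = 584.6 psi
Remaining pressure to be supplied by schist: 1.731×10^8 − 4.031×10^6 = 1.690×10^8 Pa
Additional depth in schist = 1.690×10^8 Pa / (2850 kg/m³ × 1.796 m/s²) = 33022 m
Total depth = 1050 m + 33022 m = 34072 m
= 34.072 km

34.1 km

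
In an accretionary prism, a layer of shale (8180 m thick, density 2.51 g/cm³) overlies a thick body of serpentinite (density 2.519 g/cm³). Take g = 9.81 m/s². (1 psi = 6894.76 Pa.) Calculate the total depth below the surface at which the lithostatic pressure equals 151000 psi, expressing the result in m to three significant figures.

Pressure at base of upper layers: 2510×9.81×8180 = 2.014×10^8 Pa = 29213 psi
Remaining pressure to be supplied by serpentinite: 1.041×10^9 − 2.014×10^8 = 8.397×10^8 Pa
Additional depth in serpentinite = 8.397×10^8 Pa / (2519 kg/m³ × 9.81 m/s²) = 33980 m
Total depth = 8180 m + 33980 m = 42160 m

42200 m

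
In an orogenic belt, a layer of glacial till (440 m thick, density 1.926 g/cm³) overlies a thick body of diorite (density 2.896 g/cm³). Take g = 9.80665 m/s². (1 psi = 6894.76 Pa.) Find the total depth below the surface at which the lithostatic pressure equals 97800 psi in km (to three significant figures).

23.9 km

Pressure at base of upper layers: 1926×9.80665×440 = 8.311×10^6 Pa = 1205 psi
Remaining pressure to be supplied by diorite: 6.743×10^8 − 8.311×10^6 = 6.660×10^8 Pa
Additional depth in diorite = 6.660×10^8 Pa / (2896 kg/m³ × 9.80665 m/s²) = 23451 m
Total depth = 440 m + 23451 m = 23891 m
= 23.891 km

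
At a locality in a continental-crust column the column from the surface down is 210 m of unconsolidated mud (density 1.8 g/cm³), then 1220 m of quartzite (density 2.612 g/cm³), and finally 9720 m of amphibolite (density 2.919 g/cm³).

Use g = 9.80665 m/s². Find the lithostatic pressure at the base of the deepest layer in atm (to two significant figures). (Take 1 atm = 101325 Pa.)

unconsolidated mud: 1800 kg/m³ × 9.80665 m/s² × 210 m = 3.707×10^6 Pa = 36.58 atm
quartzite: 2612 kg/m³ × 9.80665 m/s² × 1220 m = 3.125×10^7 Pa = 308.4 atm
amphibolite: 2919 kg/m³ × 9.80665 m/s² × 9720 m = 2.782×10^8 Pa = 2746 atm
Total = 36.58 + 308.4 + 2746 = 3091.0 atm

3100 atm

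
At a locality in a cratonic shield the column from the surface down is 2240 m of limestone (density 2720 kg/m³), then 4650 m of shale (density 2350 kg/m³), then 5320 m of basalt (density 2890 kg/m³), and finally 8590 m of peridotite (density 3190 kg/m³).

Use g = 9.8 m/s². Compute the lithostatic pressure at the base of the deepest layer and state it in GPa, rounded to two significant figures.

0.59 GPa

limestone: 2720 kg/m³ × 9.8 m/s² × 2240 m = 5.971×10^7 Pa = 0.05971 GPa
shale: 2350 kg/m³ × 9.8 m/s² × 4650 m = 1.071×10^8 Pa = 0.1071 GPa
basalt: 2890 kg/m³ × 9.8 m/s² × 5320 m = 1.507×10^8 Pa = 0.1507 GPa
peridotite: 3190 kg/m³ × 9.8 m/s² × 8590 m = 2.685×10^8 Pa = 0.2685 GPa
Total = 0.05971 + 0.1071 + 0.1507 + 0.2685 = 0.58601 GPa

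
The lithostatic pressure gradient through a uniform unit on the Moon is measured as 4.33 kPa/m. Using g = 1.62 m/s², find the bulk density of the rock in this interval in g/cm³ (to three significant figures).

ρ = (dP/dz)/g = 4.33 kPa/m / 1.62 m/s² = 4330.0 Pa/m / 1.62 m/s² = 2672.8 kg/m³
= 2.673 g/cm³

2.67 g/cm³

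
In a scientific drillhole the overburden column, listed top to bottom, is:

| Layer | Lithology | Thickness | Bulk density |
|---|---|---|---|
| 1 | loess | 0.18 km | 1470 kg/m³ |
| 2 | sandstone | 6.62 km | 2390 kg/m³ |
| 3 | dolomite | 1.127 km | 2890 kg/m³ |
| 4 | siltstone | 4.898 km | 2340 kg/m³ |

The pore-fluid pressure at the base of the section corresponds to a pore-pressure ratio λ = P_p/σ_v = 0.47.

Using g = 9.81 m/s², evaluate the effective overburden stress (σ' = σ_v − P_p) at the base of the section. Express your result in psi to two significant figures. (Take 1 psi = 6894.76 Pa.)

Overburden (lithostatic) stress σ_v:
loess: 1470 kg/m³ × 9.81 m/s² × 180 m = 2.596×10^6 Pa = 2.596 MPa
sandstone: 2390 kg/m³ × 9.81 m/s² × 6620 m = 1.552×10^8 Pa = 155.2 MPa
dolomite: 2890 kg/m³ × 9.81 m/s² × 1127 m = 3.195×10^7 Pa = 31.95 MPa
siltstone: 2340 kg/m³ × 9.81 m/s² × 4898 m = 1.124×10^8 Pa = 112.4 MPa
Total = 2.596 + 155.2 + 31.95 + 112.4 = 302.19 MPa
Pore pressure P_p = λ·σ_v = 0.47 × 302.2 MPa = 142.0 MPa
Effective stress σ' = σ_v − P_p = 302.2 − 142.0 = 160.16 MPa = 23230 psi

23000 psi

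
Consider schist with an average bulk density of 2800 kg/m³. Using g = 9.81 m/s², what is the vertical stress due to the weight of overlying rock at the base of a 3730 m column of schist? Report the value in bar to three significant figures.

1020 bar

schist: 2800 kg/m³ × 9.81 m/s² × 3730 m = 1.025×10^8 Pa = 1025 bar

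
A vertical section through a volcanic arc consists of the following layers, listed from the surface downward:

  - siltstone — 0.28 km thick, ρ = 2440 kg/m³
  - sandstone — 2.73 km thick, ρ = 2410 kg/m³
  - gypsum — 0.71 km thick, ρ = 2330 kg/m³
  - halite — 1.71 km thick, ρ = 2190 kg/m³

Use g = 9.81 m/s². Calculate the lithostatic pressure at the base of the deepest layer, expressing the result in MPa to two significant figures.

120 MPa

siltstone: 2440 kg/m³ × 9.81 m/s² × 280 m = 6.702×10^6 Pa = 6.702 MPa
sandstone: 2410 kg/m³ × 9.81 m/s² × 2730 m = 6.454×10^7 Pa = 64.54 MPa
gypsum: 2330 kg/m³ × 9.81 m/s² × 710 m = 1.623×10^7 Pa = 16.23 MPa
halite: 2190 kg/m³ × 9.81 m/s² × 1710 m = 3.674×10^7 Pa = 36.74 MPa
Total = 6.702 + 64.54 + 16.23 + 36.74 = 124.21 MPa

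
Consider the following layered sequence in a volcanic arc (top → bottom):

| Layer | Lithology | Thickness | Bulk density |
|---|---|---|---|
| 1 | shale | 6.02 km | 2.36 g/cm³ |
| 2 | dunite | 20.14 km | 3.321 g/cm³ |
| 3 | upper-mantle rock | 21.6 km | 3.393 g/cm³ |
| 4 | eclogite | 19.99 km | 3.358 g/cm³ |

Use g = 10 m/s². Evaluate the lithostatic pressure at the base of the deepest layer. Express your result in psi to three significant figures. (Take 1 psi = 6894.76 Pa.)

shale: 2360 kg/m³ × 10 m/s² × 6020 m = 1.421×10^8 Pa = 20606 psi
dunite: 3321 kg/m³ × 10 m/s² × 20140 m = 6.688×10^8 Pa = 97008 psi
upper-mantle rock: 3393 kg/m³ × 10 m/s² × 21600 m = 7.329×10^8 Pa = 1.063×10^5 psi
eclogite: 3358 kg/m³ × 10 m/s² × 19990 m = 6.713×10^8 Pa = 97359 psi
Total = 20606 + 97008 + 1.063×10^5 + 97359 = 3.2127×10^5 psi

321000 psi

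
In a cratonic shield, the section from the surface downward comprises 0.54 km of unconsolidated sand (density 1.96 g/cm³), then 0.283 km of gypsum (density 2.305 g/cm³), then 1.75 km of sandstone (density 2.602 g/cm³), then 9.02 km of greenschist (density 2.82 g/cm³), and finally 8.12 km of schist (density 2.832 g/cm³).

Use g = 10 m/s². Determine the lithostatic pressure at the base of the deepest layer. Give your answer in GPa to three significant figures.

0.547 GPa

unconsolidated sand: 1960 kg/m³ × 10 m/s² × 540 m = 1.058×10^7 Pa = 0.01058 GPa
gypsum: 2305 kg/m³ × 10 m/s² × 283 m = 6.523×10^6 Pa = 6.523×10^-3 GPa
sandstone: 2602 kg/m³ × 10 m/s² × 1750 m = 4.553×10^7 Pa = 0.04553 GPa
greenschist: 2820 kg/m³ × 10 m/s² × 9020 m = 2.544×10^8 Pa = 0.2544 GPa
schist: 2832 kg/m³ × 10 m/s² × 8120 m = 2.300×10^8 Pa = 0.2300 GPa
Total = 0.01058 + 6.523×10^-3 + 0.04553 + 0.2544 + 0.2300 = 0.54696 GPa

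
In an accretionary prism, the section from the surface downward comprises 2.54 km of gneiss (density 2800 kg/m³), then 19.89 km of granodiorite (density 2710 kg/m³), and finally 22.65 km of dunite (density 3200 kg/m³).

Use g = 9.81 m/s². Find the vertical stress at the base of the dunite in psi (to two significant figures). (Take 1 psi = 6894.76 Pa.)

gneiss: 2800 kg/m³ × 9.81 m/s² × 2540 m = 6.977×10^7 Pa = 10119 psi
granodiorite: 2710 kg/m³ × 9.81 m/s² × 19890 m = 5.288×10^8 Pa = 76693 psi
dunite: 3200 kg/m³ × 9.81 m/s² × 22650 m = 7.110×10^8 Pa = 1.031×10^5 psi
Total = 10119 + 76693 + 1.031×10^5 = 1.8994×10^5 psi

190000 psi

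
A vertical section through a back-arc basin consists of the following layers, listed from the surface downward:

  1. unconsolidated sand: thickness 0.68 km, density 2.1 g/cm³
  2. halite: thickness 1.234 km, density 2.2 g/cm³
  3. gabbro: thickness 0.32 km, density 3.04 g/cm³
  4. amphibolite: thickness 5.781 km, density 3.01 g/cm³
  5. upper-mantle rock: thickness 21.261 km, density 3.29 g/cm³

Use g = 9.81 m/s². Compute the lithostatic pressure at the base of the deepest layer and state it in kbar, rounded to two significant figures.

9.1 kbar

unconsolidated sand: 2100 kg/m³ × 9.81 m/s² × 680 m = 1.401×10^7 Pa = 0.1401 kbar
halite: 2200 kg/m³ × 9.81 m/s² × 1234 m = 2.663×10^7 Pa = 0.2663 kbar
gabbro: 3040 kg/m³ × 9.81 m/s² × 320 m = 9.543×10^6 Pa = 0.09543 kbar
amphibolite: 3010 kg/m³ × 9.81 m/s² × 5781 m = 1.707×10^8 Pa = 1.707 kbar
upper-mantle rock: 3290 kg/m³ × 9.81 m/s² × 21261 m = 6.862×10^8 Pa = 6.862 kbar
Total = 0.1401 + 0.2663 + 0.09543 + 1.707 + 6.862 = 9.0708 kbar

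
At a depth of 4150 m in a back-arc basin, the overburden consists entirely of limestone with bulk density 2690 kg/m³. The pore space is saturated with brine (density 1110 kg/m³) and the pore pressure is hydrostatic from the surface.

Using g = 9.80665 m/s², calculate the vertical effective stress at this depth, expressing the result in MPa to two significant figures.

64 MPa

Overburden (lithostatic) stress σ_v:
limestone: 2690 kg/m³ × 9.80665 m/s² × 4150 m = 1.095×10^8 Pa = 109.5 MPa
Pore pressure P_p = 1110 kg/m³ × 9.80665 m/s² × 4150 m = 4.517×10^7 Pa = 45.17 MPa
Effective stress σ' = σ_v − P_p = 109.5 − 45.17 = 64.302 MPa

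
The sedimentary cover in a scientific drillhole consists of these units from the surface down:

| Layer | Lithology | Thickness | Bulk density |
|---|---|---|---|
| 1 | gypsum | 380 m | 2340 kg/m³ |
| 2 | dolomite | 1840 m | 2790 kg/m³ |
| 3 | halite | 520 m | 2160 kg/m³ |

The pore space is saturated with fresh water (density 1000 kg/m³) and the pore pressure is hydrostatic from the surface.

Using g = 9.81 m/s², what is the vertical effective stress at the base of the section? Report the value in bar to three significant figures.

Overburden (lithostatic) stress σ_v:
gypsum: 2340 kg/m³ × 9.81 m/s² × 380 m = 8.723×10^6 Pa = 8.723 MPa
dolomite: 2790 kg/m³ × 9.81 m/s² × 1840 m = 5.036×10^7 Pa = 50.36 MPa
halite: 2160 kg/m³ × 9.81 m/s² × 520 m = 1.102×10^7 Pa = 11.02 MPa
Total = 8.723 + 50.36 + 11.02 = 70.102 MPa
Pore pressure P_p = 1000 kg/m³ × 9.81 m/s² × 2740 m = 2.688×10^7 Pa = 26.88 MPa
Effective stress σ' = σ_v − P_p = 70.10 − 26.88 = 43.223 MPa = 432.23 bar

432 bar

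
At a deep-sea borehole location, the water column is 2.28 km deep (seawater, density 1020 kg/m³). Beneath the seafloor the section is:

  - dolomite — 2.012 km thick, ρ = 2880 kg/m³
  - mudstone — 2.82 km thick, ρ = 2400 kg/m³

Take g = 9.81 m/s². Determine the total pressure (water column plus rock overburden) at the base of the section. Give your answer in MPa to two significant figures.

seawater: 1020 kg/m³ × 9.81 m/s² × 2280 m = 2.281×10^7 Pa = 22.81 MPa
dolomite: 2880 kg/m³ × 9.81 m/s² × 2012 m = 5.684×10^7 Pa = 56.84 MPa
mudstone: 2400 kg/m³ × 9.81 m/s² × 2820 m = 6.639×10^7 Pa = 66.39 MPa
Total = 22.81 + 56.84 + 66.39 = 146.05 MPa

150 MPa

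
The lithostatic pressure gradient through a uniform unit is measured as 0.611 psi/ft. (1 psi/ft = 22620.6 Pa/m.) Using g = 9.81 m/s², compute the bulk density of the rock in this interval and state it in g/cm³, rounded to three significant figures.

1.41 g/cm³

ρ = (dP/dz)/g = 0.611 psi/ft / 9.81 m/s² = 13821 Pa/m / 9.81 m/s² = 1408.9 kg/m³
= 1.409 g/cm³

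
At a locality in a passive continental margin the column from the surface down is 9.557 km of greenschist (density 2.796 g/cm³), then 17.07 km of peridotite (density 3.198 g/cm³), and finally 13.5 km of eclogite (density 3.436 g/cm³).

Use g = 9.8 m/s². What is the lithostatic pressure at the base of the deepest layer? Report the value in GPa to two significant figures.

greenschist: 2796 kg/m³ × 9.8 m/s² × 9557 m = 2.619×10^8 Pa = 0.2619 GPa
peridotite: 3198 kg/m³ × 9.8 m/s² × 17070 m = 5.350×10^8 Pa = 0.5350 GPa
eclogite: 3436 kg/m³ × 9.8 m/s² × 13500 m = 4.546×10^8 Pa = 0.4546 GPa
Total = 0.2619 + 0.5350 + 0.4546 = 1.2514 GPa

1.3 GPa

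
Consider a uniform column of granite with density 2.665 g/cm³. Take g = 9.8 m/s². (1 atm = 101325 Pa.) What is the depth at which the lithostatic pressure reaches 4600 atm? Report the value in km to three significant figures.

17.8 km

h = P/(ρg) = 4600 atm / (2665 kg/m³ × 9.8 m/s²) = 4.661×10^8 Pa / 26117 Pa/m = 17846 m
= 17.846 km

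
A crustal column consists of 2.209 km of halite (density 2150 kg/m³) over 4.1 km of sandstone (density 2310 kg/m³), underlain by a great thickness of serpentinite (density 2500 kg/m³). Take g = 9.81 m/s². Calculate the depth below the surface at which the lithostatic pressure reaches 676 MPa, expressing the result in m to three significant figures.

28200 m

Pressure at base of upper layers: 2150×9.81×2209 + 2310×9.81×4100 = 1.395×10^8 Pa = 139.5 MPa
Remaining pressure to be supplied by serpentinite: 6.760×10^8 − 1.395×10^8 = 5.365×10^8 Pa
Additional depth in serpentinite = 5.365×10^8 Pa / (2500 kg/m³ × 9.81 m/s²) = 21876 m
Total depth = 6309 m + 21876 m = 28185 m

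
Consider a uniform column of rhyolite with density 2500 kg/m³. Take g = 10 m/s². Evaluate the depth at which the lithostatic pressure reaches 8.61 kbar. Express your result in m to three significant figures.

34400 m

h = P/(ρg) = 8.61 kbar / (2500 kg/m³ × 10 m/s²) = 8.610×10^8 Pa / 25000 Pa/m = 34440 m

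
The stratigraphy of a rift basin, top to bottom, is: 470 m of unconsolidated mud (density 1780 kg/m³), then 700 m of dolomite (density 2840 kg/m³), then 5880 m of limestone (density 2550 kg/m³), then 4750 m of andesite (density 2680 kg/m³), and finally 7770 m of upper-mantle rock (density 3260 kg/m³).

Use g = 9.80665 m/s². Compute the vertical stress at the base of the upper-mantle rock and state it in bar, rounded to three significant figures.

5480 bar

unconsolidated mud: 1780 kg/m³ × 9.80665 m/s² × 470 m = 8.204×10^6 Pa = 82.04 bar
dolomite: 2840 kg/m³ × 9.80665 m/s² × 700 m = 1.950×10^7 Pa = 195.0 bar
limestone: 2550 kg/m³ × 9.80665 m/s² × 5880 m = 1.470×10^8 Pa = 1470 bar
andesite: 2680 kg/m³ × 9.80665 m/s² × 4750 m = 1.248×10^8 Pa = 1248 bar
upper-mantle rock: 3260 kg/m³ × 9.80665 m/s² × 7770 m = 2.484×10^8 Pa = 2484 bar
Total = 82.04 + 195.0 + 1470 + 1248 + 2484 = 5479.8 bar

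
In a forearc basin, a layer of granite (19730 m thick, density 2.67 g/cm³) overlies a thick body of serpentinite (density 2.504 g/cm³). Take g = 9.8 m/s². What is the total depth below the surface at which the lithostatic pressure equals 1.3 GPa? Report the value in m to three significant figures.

Pressure at base of upper layers: 2670×9.8×19730 = 5.163×10^8 Pa = 0.5163 GPa
Remaining pressure to be supplied by serpentinite: 1.300×10^9 − 5.163×10^8 = 7.837×10^8 Pa
Additional depth in serpentinite = 7.837×10^8 Pa / (2504 kg/m³ × 9.8 m/s²) = 31938 m
Total depth = 19730 m + 31938 m = 51668 m

51700 m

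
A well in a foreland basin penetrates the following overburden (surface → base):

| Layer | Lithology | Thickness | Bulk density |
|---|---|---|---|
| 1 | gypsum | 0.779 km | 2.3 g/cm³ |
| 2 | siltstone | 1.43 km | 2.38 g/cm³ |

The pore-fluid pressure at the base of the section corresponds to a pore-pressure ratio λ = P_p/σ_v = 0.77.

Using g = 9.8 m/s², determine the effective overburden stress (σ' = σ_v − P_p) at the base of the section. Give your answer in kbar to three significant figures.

0.117 kbar

Overburden (lithostatic) stress σ_v:
gypsum: 2300 kg/m³ × 9.8 m/s² × 779 m = 1.756×10^7 Pa = 17.56 MPa
siltstone: 2380 kg/m³ × 9.8 m/s² × 1430 m = 3.335×10^7 Pa = 33.35 MPa
Total = 17.56 + 33.35 = 50.912 MPa
Pore pressure P_p = λ·σ_v = 0.77 × 50.91 MPa = 39.20 MPa
Effective stress σ' = σ_v − P_p = 50.91 − 39.20 = 11.710 MPa = 0.11710 kbar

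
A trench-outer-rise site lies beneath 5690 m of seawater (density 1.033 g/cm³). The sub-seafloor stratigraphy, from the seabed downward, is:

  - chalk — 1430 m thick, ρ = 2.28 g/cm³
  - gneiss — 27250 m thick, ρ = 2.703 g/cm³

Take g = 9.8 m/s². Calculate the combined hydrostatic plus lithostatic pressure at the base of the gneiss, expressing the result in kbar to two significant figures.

seawater: 1033 kg/m³ × 9.8 m/s² × 5690 m = 5.760×10^7 Pa = 0.5760 kbar
chalk: 2280 kg/m³ × 9.8 m/s² × 1430 m = 3.195×10^7 Pa = 0.3195 kbar
gneiss: 2703 kg/m³ × 9.8 m/s² × 27250 m = 7.218×10^8 Pa = 7.218 kbar
Total = 0.5760 + 0.3195 + 7.218 = 8.1139 kbar

8.1 kbar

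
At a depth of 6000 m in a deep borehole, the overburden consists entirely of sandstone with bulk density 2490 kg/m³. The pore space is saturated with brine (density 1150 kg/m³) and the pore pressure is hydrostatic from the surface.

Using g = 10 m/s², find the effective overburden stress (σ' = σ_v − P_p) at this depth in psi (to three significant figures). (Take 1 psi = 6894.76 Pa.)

11700 psi

Overburden (lithostatic) stress σ_v:
sandstone: 2490 kg/m³ × 10 m/s² × 6000 m = 1.494×10^8 Pa = 149.4 MPa
Pore pressure P_p = 1150 kg/m³ × 10 m/s² × 6000 m = 6.900×10^7 Pa = 69.00 MPa
Effective stress σ' = σ_v − P_p = 149.4 − 69.00 = 80.400 MPa = 11661 psi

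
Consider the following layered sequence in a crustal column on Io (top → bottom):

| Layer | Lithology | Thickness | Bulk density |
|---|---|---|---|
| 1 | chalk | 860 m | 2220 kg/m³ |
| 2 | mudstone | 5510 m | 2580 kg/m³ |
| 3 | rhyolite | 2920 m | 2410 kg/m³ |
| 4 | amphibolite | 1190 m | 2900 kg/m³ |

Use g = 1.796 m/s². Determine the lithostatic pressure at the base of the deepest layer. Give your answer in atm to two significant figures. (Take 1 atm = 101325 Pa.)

chalk: 2220 kg/m³ × 1.796 m/s² × 860 m = 3.429×10^6 Pa = 33.84 atm
mudstone: 2580 kg/m³ × 1.796 m/s² × 5510 m = 2.553×10^7 Pa = 252.0 atm
rhyolite: 2410 kg/m³ × 1.796 m/s² × 2920 m = 1.264×10^7 Pa = 124.7 atm
amphibolite: 2900 kg/m³ × 1.796 m/s² × 1190 m = 6.198×10^6 Pa = 61.17 atm
Total = 33.84 + 252.0 + 124.7 + 61.17 = 471.72 atm

470 atm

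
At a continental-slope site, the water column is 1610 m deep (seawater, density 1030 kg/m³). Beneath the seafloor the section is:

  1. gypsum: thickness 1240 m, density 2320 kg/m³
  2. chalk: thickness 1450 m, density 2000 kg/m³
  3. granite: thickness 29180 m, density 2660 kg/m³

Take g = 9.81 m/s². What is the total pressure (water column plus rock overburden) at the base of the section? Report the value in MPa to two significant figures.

seawater: 1030 kg/m³ × 9.81 m/s² × 1610 m = 1.627×10^7 Pa = 16.27 MPa
gypsum: 2320 kg/m³ × 9.81 m/s² × 1240 m = 2.822×10^7 Pa = 28.22 MPa
chalk: 2000 kg/m³ × 9.81 m/s² × 1450 m = 2.845×10^7 Pa = 28.45 MPa
granite: 2660 kg/m³ × 9.81 m/s² × 29180 m = 7.614×10^8 Pa = 761.4 MPa
Total = 16.27 + 28.22 + 28.45 + 761.4 = 834.38 MPa

830 MPa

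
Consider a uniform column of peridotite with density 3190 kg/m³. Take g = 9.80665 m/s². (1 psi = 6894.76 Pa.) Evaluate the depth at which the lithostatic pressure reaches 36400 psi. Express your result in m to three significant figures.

h = P/(ρg) = 36400 psi / (3190 kg/m³ × 9.80665 m/s²) = 2.510×10^8 Pa / 31283 Pa/m = 8022.5 m

8020 m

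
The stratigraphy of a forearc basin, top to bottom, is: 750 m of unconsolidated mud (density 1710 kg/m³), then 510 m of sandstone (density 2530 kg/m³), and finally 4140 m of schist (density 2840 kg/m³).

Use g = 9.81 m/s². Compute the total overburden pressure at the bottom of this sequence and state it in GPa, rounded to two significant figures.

unconsolidated mud: 1710 kg/m³ × 9.81 m/s² × 750 m = 1.258×10^7 Pa = 0.01258 GPa
sandstone: 2530 kg/m³ × 9.81 m/s² × 510 m = 1.266×10^7 Pa = 0.01266 GPa
schist: 2840 kg/m³ × 9.81 m/s² × 4140 m = 1.153×10^8 Pa = 0.1153 GPa
Total = 0.01258 + 0.01266 + 0.1153 = 0.14058 GPa

0.14 GPa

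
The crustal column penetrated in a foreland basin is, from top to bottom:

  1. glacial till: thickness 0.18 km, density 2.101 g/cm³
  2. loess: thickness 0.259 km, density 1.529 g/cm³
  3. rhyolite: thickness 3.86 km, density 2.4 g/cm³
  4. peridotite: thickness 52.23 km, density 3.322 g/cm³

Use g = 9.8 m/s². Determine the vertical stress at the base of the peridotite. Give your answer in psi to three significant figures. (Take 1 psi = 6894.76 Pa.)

261000 psi

glacial till: 2101 kg/m³ × 9.8 m/s² × 180 m = 3.706×10^6 Pa = 537.5 psi
loess: 1529 kg/m³ × 9.8 m/s² × 259 m = 3.881×10^6 Pa = 562.9 psi
rhyolite: 2400 kg/m³ × 9.8 m/s² × 3860 m = 9.079×10^7 Pa = 13168 psi
peridotite: 3322 kg/m³ × 9.8 m/s² × 52230 m = 1.700×10^9 Pa = 2.466×10^5 psi
Total = 537.5 + 562.9 + 13168 + 2.466×10^5 = 2.6089×10^5 psi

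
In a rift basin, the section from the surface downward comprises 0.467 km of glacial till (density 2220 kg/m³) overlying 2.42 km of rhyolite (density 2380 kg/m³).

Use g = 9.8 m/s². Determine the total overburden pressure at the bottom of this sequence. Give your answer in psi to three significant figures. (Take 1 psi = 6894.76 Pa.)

glacial till: 2220 kg/m³ × 9.8 m/s² × 467 m = 1.016×10^7 Pa = 1474 psi
rhyolite: 2380 kg/m³ × 9.8 m/s² × 2420 m = 5.644×10^7 Pa = 8187 psi
Total = 1474 + 8187 = 9660.1 psi

9660 psi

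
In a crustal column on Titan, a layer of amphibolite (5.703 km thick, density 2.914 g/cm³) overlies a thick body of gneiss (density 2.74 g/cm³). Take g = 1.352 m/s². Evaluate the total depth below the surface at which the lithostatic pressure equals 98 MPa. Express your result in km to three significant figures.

26.1 km

Pressure at base of upper layers: 2914×1.352×5703 = 2.247×10^7 Pa = 22.47 MPa
Remaining pressure to be supplied by gneiss: 9.800×10^7 − 2.247×10^7 = 7.553×10^7 Pa
Additional depth in gneiss = 7.553×10^7 Pa / (2740 kg/m³ × 1.352 m/s²) = 20389 m
Total depth = 5703 m + 20389 m = 26092 m
= 26.092 km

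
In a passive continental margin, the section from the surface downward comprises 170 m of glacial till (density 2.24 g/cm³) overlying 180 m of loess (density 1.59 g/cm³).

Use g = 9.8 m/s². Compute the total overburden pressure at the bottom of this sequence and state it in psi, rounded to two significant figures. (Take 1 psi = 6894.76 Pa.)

950 psi

glacial till: 2240 kg/m³ × 9.8 m/s² × 170 m = 3.732×10^6 Pa = 541.3 psi
loess: 1590 kg/m³ × 9.8 m/s² × 180 m = 2.805×10^6 Pa = 406.8 psi
Total = 541.3 + 406.8 = 948.05 psi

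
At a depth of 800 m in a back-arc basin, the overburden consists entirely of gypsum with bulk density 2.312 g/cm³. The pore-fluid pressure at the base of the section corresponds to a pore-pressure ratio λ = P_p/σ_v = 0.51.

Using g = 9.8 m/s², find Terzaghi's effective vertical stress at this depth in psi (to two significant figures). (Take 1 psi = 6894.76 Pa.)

Overburden (lithostatic) stress σ_v:
gypsum: 2312 kg/m³ × 9.8 m/s² × 800 m = 1.813×10^7 Pa = 18.13 MPa
Pore pressure P_p = λ·σ_v = 0.51 × 18.13 MPa = 9.244 MPa
Effective stress σ' = σ_v − P_p = 18.13 − 9.244 = 8.8818 MPa = 1288.2 psi

1300 psi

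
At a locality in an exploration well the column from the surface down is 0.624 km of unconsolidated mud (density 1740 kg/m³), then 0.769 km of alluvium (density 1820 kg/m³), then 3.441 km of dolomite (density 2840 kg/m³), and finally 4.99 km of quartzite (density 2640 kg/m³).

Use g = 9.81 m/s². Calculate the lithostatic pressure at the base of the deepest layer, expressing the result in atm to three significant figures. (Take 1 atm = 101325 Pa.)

unconsolidated mud: 1740 kg/m³ × 9.81 m/s² × 624 m = 1.065×10^7 Pa = 105.1 atm
alluvium: 1820 kg/m³ × 9.81 m/s² × 769 m = 1.373×10^7 Pa = 135.5 atm
dolomite: 2840 kg/m³ × 9.81 m/s² × 3441 m = 9.587×10^7 Pa = 946.1 atm
quartzite: 2640 kg/m³ × 9.81 m/s² × 4990 m = 1.292×10^8 Pa = 1275 atm
Total = 105.1 + 135.5 + 946.1 + 1275 = 2462.2 atm

2460 atm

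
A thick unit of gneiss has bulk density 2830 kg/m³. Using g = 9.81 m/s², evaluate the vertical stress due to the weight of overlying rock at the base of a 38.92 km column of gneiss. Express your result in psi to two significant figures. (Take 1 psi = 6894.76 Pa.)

gneiss: 2830 kg/m³ × 9.81 m/s² × 38920 m = 1.081×10^9 Pa = 1.567×10^5 psi

160000 psi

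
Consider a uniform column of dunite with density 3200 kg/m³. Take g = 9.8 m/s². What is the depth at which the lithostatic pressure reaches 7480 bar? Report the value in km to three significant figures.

h = P/(ρg) = 7480 bar / (3200 kg/m³ × 9.8 m/s²) = 7.480×10^8 Pa / 31360 Pa/m = 23852 m
= 23.852 km

23.9 km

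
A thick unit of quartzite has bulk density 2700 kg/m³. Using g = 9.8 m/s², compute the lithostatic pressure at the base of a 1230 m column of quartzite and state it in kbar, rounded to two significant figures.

0.33 kbar

quartzite: 2700 kg/m³ × 9.8 m/s² × 1230 m = 3.255×10^7 Pa = 0.3255 kbar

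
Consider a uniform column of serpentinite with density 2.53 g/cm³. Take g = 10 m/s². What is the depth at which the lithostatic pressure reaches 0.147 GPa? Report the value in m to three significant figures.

h = P/(ρg) = 0.147 GPa / (2530 kg/m³ × 10 m/s²) = 1.470×10^8 Pa / 25300 Pa/m = 5810.3 m

5810 m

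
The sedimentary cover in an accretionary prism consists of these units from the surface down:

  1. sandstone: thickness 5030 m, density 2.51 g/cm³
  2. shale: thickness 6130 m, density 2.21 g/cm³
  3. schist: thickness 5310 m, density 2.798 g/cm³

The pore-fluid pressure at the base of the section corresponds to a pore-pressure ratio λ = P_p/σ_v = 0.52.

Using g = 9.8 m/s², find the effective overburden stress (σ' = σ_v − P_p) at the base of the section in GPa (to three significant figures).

0.193 GPa

Overburden (lithostatic) stress σ_v:
sandstone: 2510 kg/m³ × 9.8 m/s² × 5030 m = 1.237×10^8 Pa = 123.7 MPa
shale: 2210 kg/m³ × 9.8 m/s² × 6130 m = 1.328×10^8 Pa = 132.8 MPa
schist: 2798 kg/m³ × 9.8 m/s² × 5310 m = 1.456×10^8 Pa = 145.6 MPa
Total = 123.7 + 132.8 + 145.6 = 402.09 MPa
Pore pressure P_p = λ·σ_v = 0.52 × 402.1 MPa = 209.1 MPa
Effective stress σ' = σ_v − P_p = 402.1 − 209.1 = 193.01 MPa = 0.19301 GPa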